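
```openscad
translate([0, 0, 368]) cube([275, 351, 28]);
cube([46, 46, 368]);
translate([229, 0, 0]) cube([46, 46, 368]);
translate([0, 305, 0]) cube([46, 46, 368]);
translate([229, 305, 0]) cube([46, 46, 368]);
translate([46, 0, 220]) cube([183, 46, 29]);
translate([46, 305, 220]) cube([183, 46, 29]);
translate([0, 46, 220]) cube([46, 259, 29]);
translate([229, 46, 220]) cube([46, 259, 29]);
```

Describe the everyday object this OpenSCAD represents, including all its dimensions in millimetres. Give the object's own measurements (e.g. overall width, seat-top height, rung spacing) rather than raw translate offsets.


A simple wooden stool: a rectangular seat 275 mm (x) by 351 mm (y), 28 mm thick, top face at z = 396 mm, on four square legs, each 46×46 mm in cross-section. The legs rest on z = 0, each flush with a corner of the seat. Four stretchers, 46 mm wide and 29 mm tall, connect adjacent legs with their undersides at z = 220 mm, each running between the inner faces of the legs it joins and aligned with the legs' outer faces on the other axis.


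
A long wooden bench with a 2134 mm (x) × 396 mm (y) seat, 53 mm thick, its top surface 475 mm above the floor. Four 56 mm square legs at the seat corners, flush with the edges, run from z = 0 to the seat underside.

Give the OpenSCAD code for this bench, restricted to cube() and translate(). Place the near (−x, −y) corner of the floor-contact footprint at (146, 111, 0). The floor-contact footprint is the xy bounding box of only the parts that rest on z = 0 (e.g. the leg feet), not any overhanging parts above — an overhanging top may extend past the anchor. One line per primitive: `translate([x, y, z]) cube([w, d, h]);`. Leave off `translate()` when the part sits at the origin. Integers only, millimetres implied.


translate([146, 111, 422]) cube([2134, 396, 53]);
translate([146, 111, 0]) cube([56, 56, 422]);
translate([146, 451, 0]) cube([56, 56, 422]);
translate([2224, 111, 0]) cube([56, 56, 422]);
translate([2224, 451, 0]) cube([56, 56, 422]);


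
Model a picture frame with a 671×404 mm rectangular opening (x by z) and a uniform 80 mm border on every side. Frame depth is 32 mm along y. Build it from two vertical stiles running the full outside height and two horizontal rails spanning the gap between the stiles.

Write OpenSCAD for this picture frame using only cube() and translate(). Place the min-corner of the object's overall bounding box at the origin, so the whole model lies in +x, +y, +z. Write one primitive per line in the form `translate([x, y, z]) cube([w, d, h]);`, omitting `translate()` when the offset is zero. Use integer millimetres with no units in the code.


cube([80, 32, 564]);
translate([751, 0, 0]) cube([80, 32, 564]);
translate([80, 0, 0]) cube([671, 32, 80]);
translate([80, 0, 484]) cube([671, 32, 80]);


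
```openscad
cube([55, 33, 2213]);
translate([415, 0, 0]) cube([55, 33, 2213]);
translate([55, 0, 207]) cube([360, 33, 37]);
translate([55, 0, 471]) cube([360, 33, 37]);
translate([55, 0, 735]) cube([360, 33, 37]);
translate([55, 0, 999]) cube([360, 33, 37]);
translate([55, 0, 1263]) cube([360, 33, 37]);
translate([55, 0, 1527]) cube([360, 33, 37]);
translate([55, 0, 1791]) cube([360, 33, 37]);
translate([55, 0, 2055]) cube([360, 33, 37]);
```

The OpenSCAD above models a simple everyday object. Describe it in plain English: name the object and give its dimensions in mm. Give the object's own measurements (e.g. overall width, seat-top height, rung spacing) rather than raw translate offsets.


A straight ladder. Two 55×33 mm vertical rails, 2213 mm tall, stand 470 mm apart (outside-to-outside) with their front faces coplanar on the −y side. 8 rungs, each 33 mm deep and 37 mm tall, span between the inner faces of the rails, front faces flush with the rails. The lowest rung's underside is at z = 207 mm and rungs are spaced 264 mm apart (underside to underside).


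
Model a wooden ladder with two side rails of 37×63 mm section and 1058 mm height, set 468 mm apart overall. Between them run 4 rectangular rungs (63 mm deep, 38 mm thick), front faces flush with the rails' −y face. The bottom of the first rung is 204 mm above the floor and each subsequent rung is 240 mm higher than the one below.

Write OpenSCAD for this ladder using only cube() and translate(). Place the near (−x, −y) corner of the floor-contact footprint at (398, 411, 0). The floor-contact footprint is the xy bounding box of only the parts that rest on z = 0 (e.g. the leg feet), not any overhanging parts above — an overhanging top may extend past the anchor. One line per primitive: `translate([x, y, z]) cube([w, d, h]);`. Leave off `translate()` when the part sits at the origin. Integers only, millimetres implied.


translate([398, 411, 0]) cube([37, 63, 1058]);
translate([829, 411, 0]) cube([37, 63, 1058]);
translate([435, 411, 204]) cube([394, 63, 38]);
translate([435, 411, 444]) cube([394, 63, 38]);
translate([435, 411, 684]) cube([394, 63, 38]);
translate([435, 411, 924]) cube([394, 63, 38]);


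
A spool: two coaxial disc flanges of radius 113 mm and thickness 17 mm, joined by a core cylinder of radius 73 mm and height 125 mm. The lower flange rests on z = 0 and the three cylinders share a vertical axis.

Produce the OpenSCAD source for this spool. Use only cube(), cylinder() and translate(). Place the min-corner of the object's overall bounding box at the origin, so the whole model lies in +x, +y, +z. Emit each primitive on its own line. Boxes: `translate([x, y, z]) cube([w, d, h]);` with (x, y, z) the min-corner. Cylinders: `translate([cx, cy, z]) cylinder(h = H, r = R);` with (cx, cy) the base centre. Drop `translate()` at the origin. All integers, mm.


translate([113, 113, 0]) cylinder(h = 17, r = 113);
translate([113, 113, 17]) cylinder(h = 125, r = 73);
translate([113, 113, 142]) cylinder(h = 17, r = 113);


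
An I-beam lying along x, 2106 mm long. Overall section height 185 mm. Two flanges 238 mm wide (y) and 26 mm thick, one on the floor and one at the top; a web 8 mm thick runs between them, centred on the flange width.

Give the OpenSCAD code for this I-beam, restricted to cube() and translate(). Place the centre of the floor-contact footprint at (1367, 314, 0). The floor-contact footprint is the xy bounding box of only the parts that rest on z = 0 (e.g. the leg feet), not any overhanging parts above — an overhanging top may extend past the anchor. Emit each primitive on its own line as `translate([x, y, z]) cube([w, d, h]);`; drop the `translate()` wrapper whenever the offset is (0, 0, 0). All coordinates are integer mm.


translate([314, 195, 0]) cube([2106, 238, 26]);
translate([314, 310, 26]) cube([2106, 8, 133]);
translate([314, 195, 159]) cube([2106, 238, 26]);


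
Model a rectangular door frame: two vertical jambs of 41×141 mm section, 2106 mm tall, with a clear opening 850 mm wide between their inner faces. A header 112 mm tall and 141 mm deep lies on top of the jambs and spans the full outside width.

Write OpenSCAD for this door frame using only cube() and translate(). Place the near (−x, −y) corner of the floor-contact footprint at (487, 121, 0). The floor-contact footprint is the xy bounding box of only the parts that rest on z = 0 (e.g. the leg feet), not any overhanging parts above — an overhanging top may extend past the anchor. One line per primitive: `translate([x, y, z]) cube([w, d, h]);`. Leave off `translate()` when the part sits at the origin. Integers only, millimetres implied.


translate([487, 121, 0]) cube([41, 141, 2106]);
translate([1378, 121, 0]) cube([41, 141, 2106]);
translate([487, 121, 2106]) cube([932, 141, 112]);


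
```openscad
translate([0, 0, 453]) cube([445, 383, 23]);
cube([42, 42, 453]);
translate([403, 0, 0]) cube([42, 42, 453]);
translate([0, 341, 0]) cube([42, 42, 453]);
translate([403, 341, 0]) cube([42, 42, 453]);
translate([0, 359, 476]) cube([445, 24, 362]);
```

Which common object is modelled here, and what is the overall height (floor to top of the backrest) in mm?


A chair. The overall height is 838 mm.

A slab on four corner posts with a tall panel at the back — a chair. The seat slab sits at z = 453 with thickness 23, and the 362 mm backrest starts at the seat top, so the overall height is 453 + 23 + 362 = 838 mm.


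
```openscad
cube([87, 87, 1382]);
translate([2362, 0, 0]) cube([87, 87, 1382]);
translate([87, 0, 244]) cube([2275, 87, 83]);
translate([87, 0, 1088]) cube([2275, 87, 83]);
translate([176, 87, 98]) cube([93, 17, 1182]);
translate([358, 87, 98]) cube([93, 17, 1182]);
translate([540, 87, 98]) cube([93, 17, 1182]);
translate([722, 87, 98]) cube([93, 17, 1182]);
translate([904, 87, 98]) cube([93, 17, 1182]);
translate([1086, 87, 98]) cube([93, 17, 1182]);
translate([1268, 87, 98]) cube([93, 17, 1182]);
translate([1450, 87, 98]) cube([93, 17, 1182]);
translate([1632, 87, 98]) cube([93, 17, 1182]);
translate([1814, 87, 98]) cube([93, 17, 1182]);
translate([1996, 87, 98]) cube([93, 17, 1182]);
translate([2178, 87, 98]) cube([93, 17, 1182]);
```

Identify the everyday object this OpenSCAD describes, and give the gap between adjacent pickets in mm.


A fence section. The picket gap is 89 mm.

Two posts, two rails, 12 pickets — a fence section. Span 2275 mm holds 12 pickets of 93 mm with 13 equal gaps: ⌊(2275 − 12·93) / 13⌋ = 89 mm.


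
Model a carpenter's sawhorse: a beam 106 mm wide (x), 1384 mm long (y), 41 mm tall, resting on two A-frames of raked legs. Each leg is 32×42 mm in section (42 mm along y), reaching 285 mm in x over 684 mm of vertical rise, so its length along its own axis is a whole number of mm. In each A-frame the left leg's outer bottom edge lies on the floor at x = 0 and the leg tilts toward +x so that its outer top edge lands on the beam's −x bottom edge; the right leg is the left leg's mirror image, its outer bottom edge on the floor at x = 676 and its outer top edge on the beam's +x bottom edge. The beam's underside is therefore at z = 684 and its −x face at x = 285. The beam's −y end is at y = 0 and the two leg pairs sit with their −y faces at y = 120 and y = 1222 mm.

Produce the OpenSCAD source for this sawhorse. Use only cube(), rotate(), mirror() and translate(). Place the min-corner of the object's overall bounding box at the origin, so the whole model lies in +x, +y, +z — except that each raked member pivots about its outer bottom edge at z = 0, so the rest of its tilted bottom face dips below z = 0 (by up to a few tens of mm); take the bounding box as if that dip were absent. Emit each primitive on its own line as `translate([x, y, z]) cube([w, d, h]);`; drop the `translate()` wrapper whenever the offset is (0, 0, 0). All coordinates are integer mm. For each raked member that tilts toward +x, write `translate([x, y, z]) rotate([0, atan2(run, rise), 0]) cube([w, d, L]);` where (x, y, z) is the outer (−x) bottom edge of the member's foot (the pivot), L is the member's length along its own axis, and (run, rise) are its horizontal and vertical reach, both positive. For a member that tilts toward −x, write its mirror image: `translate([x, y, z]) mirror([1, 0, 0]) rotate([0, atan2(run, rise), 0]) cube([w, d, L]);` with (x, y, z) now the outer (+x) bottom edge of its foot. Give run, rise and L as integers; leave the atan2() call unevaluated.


translate([285, 0, 684]) cube([106, 1384, 41]);
translate([0, 120, 0]) rotate([0, atan2(285, 684), 0]) cube([32, 42, 741]);
translate([676, 120, 0]) mirror([1, 0, 0]) rotate([0, atan2(285, 684), 0]) cube([32, 42, 741]);
translate([0, 1222, 0]) rotate([0, atan2(285, 684), 0]) cube([32, 42, 741]);
translate([676, 1222, 0]) mirror([1, 0, 0]) rotate([0, atan2(285, 684), 0]) cube([32, 42, 741]);


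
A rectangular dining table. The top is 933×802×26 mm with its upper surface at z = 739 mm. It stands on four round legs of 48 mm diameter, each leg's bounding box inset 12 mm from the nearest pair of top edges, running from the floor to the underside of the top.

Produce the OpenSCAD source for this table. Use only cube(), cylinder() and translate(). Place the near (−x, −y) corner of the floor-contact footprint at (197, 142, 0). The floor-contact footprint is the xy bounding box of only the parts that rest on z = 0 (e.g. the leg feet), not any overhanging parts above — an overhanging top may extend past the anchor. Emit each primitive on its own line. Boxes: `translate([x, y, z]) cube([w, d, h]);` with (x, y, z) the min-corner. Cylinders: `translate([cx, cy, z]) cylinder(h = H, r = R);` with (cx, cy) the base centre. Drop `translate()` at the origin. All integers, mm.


translate([185, 130, 713]) cube([933, 802, 26]);
translate([221, 166, 0]) cylinder(h = 713, r = 24);
translate([1082, 166, 0]) cylinder(h = 713, r = 24);
translate([221, 896, 0]) cylinder(h = 713, r = 24);
translate([1082, 896, 0]) cylinder(h = 713, r = 24);


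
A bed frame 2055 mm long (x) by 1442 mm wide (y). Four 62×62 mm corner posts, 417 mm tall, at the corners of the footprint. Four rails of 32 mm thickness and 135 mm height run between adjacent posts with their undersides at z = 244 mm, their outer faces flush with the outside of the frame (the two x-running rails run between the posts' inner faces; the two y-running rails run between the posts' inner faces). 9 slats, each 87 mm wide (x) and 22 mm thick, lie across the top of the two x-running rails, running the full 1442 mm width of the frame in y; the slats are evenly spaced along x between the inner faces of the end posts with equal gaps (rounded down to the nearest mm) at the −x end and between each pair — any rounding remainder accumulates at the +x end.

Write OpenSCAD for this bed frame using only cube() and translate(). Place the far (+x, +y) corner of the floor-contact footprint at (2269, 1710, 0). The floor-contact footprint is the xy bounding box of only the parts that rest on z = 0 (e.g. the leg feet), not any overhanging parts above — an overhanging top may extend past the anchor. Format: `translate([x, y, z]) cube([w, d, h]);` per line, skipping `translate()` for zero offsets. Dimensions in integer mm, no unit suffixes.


translate([214, 268, 0]) cube([62, 62, 417]);
translate([214, 1648, 0]) cube([62, 62, 417]);
translate([2207, 268, 0]) cube([62, 62, 417]);
translate([2207, 1648, 0]) cube([62, 62, 417]);
translate([276, 268, 244]) cube([1931, 32, 135]);
translate([276, 1678, 244]) cube([1931, 32, 135]);
translate([214, 330, 244]) cube([32, 1318, 135]);
translate([2237, 330, 244]) cube([32, 1318, 135]);
translate([390, 268, 379]) cube([87, 1442, 22]);
translate([591, 268, 379]) cube([87, 1442, 22]);
translate([792, 268, 379]) cube([87, 1442, 22]);
translate([993, 268, 379]) cube([87, 1442, 22]);
translate([1194, 268, 379]) cube([87, 1442, 22]);
translate([1395, 268, 379]) cube([87, 1442, 22]);
translate([1596, 268, 379]) cube([87, 1442, 22]);
translate([1797, 268, 379]) cube([87, 1442, 22]);
translate([1998, 268, 379]) cube([87, 1442, 22]);


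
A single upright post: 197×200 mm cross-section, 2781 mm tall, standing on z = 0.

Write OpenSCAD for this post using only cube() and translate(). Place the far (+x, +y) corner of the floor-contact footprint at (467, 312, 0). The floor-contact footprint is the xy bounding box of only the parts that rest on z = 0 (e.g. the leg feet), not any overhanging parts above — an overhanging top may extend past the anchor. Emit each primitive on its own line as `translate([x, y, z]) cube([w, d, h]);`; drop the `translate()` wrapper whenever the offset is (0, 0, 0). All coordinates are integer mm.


translate([270, 112, 0]) cube([197, 200, 2781]);


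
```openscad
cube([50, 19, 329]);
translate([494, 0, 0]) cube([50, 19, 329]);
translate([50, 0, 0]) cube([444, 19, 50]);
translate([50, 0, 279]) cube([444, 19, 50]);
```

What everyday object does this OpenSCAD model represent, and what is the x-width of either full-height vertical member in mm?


A picture frame. The border width is 50 mm.

Four thin pieces enclosing a rectangular opening — a picture frame. The two full-height stiles are 329 mm tall; the top rail sits at z = 279 and is 50 mm tall, so the border above the opening is 329 − 279 = 50 mm, matching the stile x-width.


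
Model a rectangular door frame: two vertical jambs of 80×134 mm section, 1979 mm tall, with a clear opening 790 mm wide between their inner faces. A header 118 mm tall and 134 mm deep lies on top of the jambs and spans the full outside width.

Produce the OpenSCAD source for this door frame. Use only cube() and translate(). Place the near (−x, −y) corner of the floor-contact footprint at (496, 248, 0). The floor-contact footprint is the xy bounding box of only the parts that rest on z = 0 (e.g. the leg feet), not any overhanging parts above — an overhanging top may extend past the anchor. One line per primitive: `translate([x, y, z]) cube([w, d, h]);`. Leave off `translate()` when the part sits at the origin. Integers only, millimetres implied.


translate([496, 248, 0]) cube([80, 134, 1979]);
translate([1366, 248, 0]) cube([80, 134, 1979]);
translate([496, 248, 1979]) cube([950, 134, 118]);


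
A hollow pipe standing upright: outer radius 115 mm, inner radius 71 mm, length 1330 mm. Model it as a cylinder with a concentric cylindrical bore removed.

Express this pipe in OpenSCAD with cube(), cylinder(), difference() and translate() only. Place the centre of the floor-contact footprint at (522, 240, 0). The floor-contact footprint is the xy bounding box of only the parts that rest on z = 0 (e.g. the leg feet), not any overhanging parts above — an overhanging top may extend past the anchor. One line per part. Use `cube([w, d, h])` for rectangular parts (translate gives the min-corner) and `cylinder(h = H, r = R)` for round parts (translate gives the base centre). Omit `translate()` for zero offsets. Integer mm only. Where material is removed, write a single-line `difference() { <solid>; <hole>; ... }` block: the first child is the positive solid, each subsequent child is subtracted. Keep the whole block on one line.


difference() { translate([522, 240, 0]) cylinder(h = 1330, r = 115); translate([522, 240, 0]) cylinder(h = 1330, r = 71); }


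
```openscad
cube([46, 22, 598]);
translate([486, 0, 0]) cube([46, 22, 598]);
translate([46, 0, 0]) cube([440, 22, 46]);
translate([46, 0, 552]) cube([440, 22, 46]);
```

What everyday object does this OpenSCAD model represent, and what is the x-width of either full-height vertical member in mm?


A picture frame. The border width is 46 mm.

Four thin pieces enclosing a rectangular opening — a picture frame. The two full-height stiles are 598 mm tall; the top rail sits at z = 552 and is 46 mm tall, so the border above the opening is 598 − 552 = 46 mm, matching the stile x-width.


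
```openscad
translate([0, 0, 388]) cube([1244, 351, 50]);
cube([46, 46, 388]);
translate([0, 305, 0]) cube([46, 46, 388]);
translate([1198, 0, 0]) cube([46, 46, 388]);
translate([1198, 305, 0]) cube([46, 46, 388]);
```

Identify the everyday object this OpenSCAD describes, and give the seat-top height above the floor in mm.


A bench. The seat-top height is 438 mm.

A long slab on four corner posts — a bench. The slab sits at z = 388 with thickness 50, so the top is 388 + 50 = 438 mm.


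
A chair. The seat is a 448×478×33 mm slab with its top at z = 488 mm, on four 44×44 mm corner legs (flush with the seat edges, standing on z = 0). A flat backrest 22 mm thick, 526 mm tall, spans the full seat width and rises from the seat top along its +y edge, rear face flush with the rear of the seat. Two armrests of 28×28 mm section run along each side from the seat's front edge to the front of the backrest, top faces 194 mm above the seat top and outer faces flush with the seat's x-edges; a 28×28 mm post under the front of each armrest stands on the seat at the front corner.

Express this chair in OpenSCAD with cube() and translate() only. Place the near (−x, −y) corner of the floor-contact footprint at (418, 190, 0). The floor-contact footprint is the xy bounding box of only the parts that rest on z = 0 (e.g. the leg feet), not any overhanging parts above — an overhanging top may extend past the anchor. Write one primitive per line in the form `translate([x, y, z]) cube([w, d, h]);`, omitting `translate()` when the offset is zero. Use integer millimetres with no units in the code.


translate([418, 190, 455]) cube([448, 478, 33]);
translate([418, 190, 0]) cube([44, 44, 455]);
translate([822, 190, 0]) cube([44, 44, 455]);
translate([418, 624, 0]) cube([44, 44, 455]);
translate([822, 624, 0]) cube([44, 44, 455]);
translate([418, 646, 488]) cube([448, 22, 526]);
translate([418, 190, 654]) cube([28, 456, 28]);
translate([838, 190, 654]) cube([28, 456, 28]);
translate([418, 190, 488]) cube([28, 28, 166]);
translate([838, 190, 488]) cube([28, 28, 166]);


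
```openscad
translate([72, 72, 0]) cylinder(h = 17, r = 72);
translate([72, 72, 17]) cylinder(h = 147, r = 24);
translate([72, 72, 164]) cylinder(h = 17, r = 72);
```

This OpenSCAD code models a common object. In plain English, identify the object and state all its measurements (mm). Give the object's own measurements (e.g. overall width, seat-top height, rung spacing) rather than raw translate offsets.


A spool: two coaxial disc flanges of radius 72 mm and thickness 17 mm, joined by a core cylinder of radius 24 mm and height 147 mm. The lower flange rests on z = 0 and the three cylinders share a vertical axis.


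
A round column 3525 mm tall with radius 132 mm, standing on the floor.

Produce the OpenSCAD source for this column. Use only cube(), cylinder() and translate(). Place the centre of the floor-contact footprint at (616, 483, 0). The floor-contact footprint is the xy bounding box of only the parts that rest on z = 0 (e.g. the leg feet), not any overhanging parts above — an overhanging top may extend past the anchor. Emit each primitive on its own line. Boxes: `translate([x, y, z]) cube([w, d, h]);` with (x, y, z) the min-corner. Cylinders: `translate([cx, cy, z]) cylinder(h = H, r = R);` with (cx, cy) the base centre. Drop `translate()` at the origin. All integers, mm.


translate([616, 483, 0]) cylinder(h = 3525, r = 132);


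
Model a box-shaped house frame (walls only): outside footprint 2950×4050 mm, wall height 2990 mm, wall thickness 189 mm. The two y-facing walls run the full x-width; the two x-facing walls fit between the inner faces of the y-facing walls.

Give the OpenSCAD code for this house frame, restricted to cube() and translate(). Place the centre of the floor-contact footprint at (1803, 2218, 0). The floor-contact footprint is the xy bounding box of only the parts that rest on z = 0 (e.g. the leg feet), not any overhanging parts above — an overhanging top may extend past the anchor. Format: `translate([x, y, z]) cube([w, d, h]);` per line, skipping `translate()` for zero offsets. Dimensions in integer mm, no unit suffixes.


translate([328, 193, 0]) cube([2950, 189, 2990]);
translate([328, 4054, 0]) cube([2950, 189, 2990]);
translate([328, 382, 0]) cube([189, 3672, 2990]);
translate([3089, 382, 0]) cube([189, 3672, 2990]);


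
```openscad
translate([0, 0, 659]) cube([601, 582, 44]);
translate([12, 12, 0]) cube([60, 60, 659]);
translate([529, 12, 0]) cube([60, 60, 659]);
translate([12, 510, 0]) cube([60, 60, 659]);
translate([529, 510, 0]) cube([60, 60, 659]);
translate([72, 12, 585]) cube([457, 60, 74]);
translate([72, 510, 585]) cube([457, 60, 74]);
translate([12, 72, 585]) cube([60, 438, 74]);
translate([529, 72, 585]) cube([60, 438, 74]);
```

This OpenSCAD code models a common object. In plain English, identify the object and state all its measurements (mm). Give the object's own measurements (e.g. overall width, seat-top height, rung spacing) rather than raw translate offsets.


A rectangular dining table. The top is 601×582×44 mm with its upper surface at z = 703 mm. It stands on four 60×60 mm square legs, each inset 12 mm from the nearest pair of top edges, running from the floor to the underside of the top. Four apron rails, 60 mm thick and 74 mm tall, run between adjacent legs with their top edges flush with the underside of the top and their outer faces flush with the legs' outer faces.


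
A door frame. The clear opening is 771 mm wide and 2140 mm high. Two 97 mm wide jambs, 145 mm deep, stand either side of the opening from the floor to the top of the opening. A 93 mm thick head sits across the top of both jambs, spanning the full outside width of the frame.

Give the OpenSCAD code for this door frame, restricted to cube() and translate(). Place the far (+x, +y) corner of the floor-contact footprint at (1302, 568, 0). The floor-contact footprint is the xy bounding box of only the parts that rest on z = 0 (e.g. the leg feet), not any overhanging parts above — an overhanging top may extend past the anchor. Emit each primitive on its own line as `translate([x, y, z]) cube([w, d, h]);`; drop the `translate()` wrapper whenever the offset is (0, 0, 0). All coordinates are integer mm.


translate([337, 423, 0]) cube([97, 145, 2140]);
translate([1205, 423, 0]) cube([97, 145, 2140]);
translate([337, 423, 2140]) cube([965, 145, 93]);


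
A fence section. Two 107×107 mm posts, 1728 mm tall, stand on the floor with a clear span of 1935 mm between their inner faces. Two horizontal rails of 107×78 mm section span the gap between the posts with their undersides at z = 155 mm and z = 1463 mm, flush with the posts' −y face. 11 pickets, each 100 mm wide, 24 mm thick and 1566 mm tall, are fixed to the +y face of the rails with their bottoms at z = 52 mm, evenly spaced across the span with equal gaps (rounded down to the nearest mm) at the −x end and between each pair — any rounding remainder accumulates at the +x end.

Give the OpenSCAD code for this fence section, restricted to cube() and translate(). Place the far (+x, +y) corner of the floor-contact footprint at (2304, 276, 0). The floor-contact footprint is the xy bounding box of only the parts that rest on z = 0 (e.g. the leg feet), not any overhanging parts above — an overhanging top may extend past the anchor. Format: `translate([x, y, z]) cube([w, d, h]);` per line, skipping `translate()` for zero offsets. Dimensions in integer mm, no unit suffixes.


translate([155, 169, 0]) cube([107, 107, 1728]);
translate([2197, 169, 0]) cube([107, 107, 1728]);
translate([262, 169, 155]) cube([1935, 107, 78]);
translate([262, 169, 1463]) cube([1935, 107, 78]);
translate([331, 276, 52]) cube([100, 24, 1566]);
translate([500, 276, 52]) cube([100, 24, 1566]);
translate([669, 276, 52]) cube([100, 24, 1566]);
translate([838, 276, 52]) cube([100, 24, 1566]);
translate([1007, 276, 52]) cube([100, 24, 1566]);
translate([1176, 276, 52]) cube([100, 24, 1566]);
translate([1345, 276, 52]) cube([100, 24, 1566]);
translate([1514, 276, 52]) cube([100, 24, 1566]);
translate([1683, 276, 52]) cube([100, 24, 1566]);
translate([1852, 276, 52]) cube([100, 24, 1566]);
translate([2021, 276, 52]) cube([100, 24, 1566]);


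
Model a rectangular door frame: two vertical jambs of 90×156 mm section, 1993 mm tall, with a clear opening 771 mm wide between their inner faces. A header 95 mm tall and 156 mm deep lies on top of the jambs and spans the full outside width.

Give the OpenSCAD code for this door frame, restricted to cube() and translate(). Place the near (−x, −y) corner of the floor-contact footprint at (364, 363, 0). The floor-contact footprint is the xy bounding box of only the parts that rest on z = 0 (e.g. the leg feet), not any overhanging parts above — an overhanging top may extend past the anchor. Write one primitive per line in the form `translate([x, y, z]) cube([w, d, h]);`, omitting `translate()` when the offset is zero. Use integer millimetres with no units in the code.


translate([364, 363, 0]) cube([90, 156, 1993]);
translate([1225, 363, 0]) cube([90, 156, 1993]);
translate([364, 363, 1993]) cube([951, 156, 95]);


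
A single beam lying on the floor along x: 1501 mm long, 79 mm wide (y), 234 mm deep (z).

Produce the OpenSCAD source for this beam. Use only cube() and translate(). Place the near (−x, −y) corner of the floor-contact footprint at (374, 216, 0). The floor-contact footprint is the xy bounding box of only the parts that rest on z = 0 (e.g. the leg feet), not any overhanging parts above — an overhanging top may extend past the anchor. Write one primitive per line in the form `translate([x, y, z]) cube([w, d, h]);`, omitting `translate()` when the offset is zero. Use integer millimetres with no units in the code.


translate([374, 216, 0]) cube([1501, 79, 234]);


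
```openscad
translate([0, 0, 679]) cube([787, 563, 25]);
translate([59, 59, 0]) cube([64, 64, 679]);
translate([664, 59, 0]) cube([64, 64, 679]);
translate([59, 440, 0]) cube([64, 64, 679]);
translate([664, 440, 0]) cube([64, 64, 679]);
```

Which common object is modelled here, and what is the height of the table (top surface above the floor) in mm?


A table. The table height is 704 mm.

A 787×563×25 slab sits at z = 679 on four 64 mm square posts — a table. The top surface is at 679 + 25 = 704 mm.


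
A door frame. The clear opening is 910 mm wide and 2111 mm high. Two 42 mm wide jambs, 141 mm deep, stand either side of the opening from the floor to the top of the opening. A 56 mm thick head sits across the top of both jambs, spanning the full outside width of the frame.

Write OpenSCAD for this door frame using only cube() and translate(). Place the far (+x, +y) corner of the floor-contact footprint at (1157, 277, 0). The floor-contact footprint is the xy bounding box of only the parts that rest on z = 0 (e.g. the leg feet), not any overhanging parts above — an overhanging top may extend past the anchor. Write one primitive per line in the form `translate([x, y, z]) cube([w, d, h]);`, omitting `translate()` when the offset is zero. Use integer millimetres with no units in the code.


translate([163, 136, 0]) cube([42, 141, 2111]);
translate([1115, 136, 0]) cube([42, 141, 2111]);
translate([163, 136, 2111]) cube([994, 141, 56]);


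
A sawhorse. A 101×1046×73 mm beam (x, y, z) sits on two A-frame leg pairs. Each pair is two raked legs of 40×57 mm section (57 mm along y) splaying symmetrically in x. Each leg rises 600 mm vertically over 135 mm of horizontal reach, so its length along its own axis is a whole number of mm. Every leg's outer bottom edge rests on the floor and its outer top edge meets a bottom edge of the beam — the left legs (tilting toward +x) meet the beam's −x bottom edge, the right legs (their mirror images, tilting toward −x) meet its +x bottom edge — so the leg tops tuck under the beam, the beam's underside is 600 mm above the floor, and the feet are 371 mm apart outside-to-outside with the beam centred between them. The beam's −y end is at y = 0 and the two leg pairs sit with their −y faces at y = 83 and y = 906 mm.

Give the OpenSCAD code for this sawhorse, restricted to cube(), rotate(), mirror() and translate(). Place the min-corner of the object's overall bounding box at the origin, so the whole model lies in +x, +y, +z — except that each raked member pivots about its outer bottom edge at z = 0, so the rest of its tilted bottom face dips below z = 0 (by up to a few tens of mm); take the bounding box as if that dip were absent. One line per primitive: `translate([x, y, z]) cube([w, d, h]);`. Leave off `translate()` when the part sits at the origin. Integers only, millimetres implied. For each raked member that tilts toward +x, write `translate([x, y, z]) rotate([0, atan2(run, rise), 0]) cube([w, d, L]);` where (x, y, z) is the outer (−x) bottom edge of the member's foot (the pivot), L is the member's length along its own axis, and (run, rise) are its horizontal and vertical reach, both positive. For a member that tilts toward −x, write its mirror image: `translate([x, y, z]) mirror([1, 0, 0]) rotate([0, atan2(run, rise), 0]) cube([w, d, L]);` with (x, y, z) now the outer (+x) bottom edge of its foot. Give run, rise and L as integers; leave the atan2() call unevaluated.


translate([135, 0, 600]) cube([101, 1046, 73]);
translate([0, 83, 0]) rotate([0, atan2(135, 600), 0]) cube([40, 57, 615]);
translate([371, 83, 0]) mirror([1, 0, 0]) rotate([0, atan2(135, 600), 0]) cube([40, 57, 615]);
translate([0, 906, 0]) rotate([0, atan2(135, 600), 0]) cube([40, 57, 615]);
translate([371, 906, 0]) mirror([1, 0, 0]) rotate([0, atan2(135, 600), 0]) cube([40, 57, 615]);


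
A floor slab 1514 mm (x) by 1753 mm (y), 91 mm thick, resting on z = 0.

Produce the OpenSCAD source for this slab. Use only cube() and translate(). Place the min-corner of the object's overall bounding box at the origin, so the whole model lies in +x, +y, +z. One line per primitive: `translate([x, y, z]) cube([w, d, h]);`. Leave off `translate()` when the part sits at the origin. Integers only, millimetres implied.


cube([1514, 1753, 91]);


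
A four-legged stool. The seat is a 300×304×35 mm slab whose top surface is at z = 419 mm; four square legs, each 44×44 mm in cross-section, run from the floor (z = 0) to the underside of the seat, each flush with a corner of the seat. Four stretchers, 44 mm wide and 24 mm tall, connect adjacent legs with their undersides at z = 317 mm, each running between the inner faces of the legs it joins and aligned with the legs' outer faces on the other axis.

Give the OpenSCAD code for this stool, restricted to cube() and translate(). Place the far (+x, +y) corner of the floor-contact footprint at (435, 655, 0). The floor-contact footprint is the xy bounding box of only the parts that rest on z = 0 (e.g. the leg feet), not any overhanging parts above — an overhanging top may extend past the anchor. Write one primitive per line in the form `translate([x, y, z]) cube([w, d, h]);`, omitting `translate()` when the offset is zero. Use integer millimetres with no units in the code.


// leg_h = 419 - 35 = 384
// stretcher span = 300 - 2*44 = 212
translate([135, 351, 384]) cube([300, 304, 35]);
translate([135, 351, 0]) cube([44, 44, 384]);
translate([391, 351, 0]) cube([44, 44, 384]);
translate([135, 611, 0]) cube([44, 44, 384]);
translate([391, 611, 0]) cube([44, 44, 384]);
translate([179, 351, 317]) cube([212, 44, 24]);
translate([179, 611, 317]) cube([212, 44, 24]);
translate([135, 395, 317]) cube([44, 216, 24]);
translate([391, 395, 317]) cube([44, 216, 24]);


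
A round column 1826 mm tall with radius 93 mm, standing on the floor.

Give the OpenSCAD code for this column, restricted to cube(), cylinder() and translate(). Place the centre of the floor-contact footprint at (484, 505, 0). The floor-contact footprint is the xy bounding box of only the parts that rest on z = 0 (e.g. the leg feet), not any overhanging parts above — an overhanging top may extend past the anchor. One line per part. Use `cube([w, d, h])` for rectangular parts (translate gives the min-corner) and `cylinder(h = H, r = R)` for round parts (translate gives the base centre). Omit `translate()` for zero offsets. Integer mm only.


translate([484, 505, 0]) cylinder(h = 1826, r = 93);


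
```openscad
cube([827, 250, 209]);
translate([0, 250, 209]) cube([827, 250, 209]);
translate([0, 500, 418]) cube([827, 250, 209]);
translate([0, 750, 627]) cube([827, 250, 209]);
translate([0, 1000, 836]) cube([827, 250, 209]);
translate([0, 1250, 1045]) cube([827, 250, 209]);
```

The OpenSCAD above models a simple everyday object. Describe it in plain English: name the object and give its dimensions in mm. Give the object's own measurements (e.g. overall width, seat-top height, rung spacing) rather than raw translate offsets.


A straight staircase of 6 solid steps. Each step is 827 mm wide (x), 250 mm deep (y, the going) and 209 mm tall (the rise). The first step rests on the floor; each subsequent step sits one going further in +y and one rise higher in +z, directly behind and above the previous step with no overlap.


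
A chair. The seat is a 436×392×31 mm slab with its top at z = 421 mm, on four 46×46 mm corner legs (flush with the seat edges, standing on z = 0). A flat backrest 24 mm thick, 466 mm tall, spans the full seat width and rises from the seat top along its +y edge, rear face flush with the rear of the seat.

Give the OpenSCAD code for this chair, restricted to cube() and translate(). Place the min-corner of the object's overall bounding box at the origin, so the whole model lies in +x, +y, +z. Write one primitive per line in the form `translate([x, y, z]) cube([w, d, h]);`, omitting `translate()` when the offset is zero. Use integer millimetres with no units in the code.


translate([0, 0, 390]) cube([436, 392, 31]);
cube([46, 46, 390]);
translate([390, 0, 0]) cube([46, 46, 390]);
translate([0, 346, 0]) cube([46, 46, 390]);
translate([390, 346, 0]) cube([46, 46, 390]);
translate([0, 368, 421]) cube([436, 24, 466]);


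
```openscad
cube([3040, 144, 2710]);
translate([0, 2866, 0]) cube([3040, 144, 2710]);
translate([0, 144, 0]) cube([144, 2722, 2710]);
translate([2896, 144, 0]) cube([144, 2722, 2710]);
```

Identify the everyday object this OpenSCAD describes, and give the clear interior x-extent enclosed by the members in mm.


A house (or room) frame. The interior width is 2752 mm.

Four 2710 mm walls enclosing a rectangle with no floor or roof — a room or house frame. Outside width is 3040 mm and wall thickness is 144 mm, so the interior width is 3040 − 2 × 144 = 2752 mm.


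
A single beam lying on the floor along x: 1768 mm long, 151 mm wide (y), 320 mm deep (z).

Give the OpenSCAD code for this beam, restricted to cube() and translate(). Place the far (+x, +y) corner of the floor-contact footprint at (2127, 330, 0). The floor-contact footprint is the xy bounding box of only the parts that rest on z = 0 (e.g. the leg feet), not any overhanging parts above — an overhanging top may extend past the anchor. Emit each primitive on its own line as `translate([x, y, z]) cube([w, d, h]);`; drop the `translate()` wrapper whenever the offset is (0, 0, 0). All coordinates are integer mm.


translate([359, 179, 0]) cube([1768, 151, 320]);


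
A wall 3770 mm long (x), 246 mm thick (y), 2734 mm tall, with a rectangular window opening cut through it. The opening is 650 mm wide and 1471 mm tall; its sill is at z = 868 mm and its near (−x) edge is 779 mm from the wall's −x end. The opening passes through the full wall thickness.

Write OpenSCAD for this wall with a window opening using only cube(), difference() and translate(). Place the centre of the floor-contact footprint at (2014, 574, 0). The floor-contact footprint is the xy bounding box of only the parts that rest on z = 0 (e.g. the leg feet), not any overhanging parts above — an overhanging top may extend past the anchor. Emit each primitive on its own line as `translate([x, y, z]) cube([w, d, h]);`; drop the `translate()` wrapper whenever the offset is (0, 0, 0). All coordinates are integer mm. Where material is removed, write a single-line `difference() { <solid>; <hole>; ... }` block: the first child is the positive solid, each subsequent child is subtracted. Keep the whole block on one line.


difference() { translate([129, 451, 0]) cube([3770, 246, 2734]); translate([908, 451, 868]) cube([650, 246, 1471]); }


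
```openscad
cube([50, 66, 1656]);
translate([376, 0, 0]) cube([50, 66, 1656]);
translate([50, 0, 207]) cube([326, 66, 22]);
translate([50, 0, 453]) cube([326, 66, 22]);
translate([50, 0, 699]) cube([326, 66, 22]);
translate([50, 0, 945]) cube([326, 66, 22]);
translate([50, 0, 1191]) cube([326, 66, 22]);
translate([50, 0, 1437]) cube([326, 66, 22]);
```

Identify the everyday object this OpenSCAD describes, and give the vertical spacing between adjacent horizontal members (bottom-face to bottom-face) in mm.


A ladder. The rung spacing is 246 mm.

Two tall 50×66 posts with 6 short bars between them — a ladder. Adjacent rungs sit at z = 207 and z = 453, so the spacing is 453 − 207 = 246 mm.


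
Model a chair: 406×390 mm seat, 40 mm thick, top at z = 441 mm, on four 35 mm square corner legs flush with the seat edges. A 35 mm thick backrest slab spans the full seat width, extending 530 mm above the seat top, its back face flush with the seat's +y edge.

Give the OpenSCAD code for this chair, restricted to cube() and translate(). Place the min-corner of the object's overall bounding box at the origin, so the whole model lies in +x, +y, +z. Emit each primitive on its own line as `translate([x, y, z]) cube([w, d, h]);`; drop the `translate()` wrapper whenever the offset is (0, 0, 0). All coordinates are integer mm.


translate([0, 0, 401]) cube([406, 390, 40]);
cube([35, 35, 401]);
translate([371, 0, 0]) cube([35, 35, 401]);
translate([0, 355, 0]) cube([35, 35, 401]);
translate([371, 355, 0]) cube([35, 35, 401]);
translate([0, 355, 441]) cube([406, 35, 530]);
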